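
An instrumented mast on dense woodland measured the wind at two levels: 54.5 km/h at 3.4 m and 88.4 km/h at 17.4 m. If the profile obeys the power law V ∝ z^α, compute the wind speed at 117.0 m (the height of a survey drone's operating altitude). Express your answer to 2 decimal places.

155.46 km/h

First find α: α = ln(V₂/V₁)/ln(z₂/z₁) = ln(88.4/54.5)/ln(17.4/3.4) = 0.48367/1.63269 = 0.2962
Extrapolate from 17.4 m to 117.0 m: V₃ = 88.4 × (117.0/17.4)^0.2962 = 88.4 × 1.7587 = 155.4649 km/h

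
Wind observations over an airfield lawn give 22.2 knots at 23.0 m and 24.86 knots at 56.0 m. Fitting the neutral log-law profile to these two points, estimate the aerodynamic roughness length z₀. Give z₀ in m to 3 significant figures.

Log law: V(z) ∝ ln(z/z₀). With r = V₁/V₂ = 22.2/24.86 = 0.89300,
r · ln(z₂/z₀) = ln(z₁/z₀) ⇒ ln z₀ = (ln z₁ − r·ln z₂)/(1 − r)
ln z₀ = (3.13549 − 0.89300×4.02535) / 0.10700 = -4.2911
z₀ = exp(-4.2911) = 0.01369 m

z₀ ≈ 0.0137 m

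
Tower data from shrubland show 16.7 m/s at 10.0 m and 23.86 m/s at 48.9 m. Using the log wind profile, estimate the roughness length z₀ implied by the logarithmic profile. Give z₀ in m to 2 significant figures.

z₀ ≈ 0.25 m

Log law: V(z) ∝ ln(z/z₀). With r = V₁/V₂ = 16.7/23.86 = 0.69992,
r · ln(z₂/z₀) = ln(z₁/z₀) ⇒ ln z₀ = (ln z₁ − r·ln z₂)/(1 − r)
ln z₀ = (2.30259 − 0.69992×3.88978) / 0.30008 = -1.3994
z₀ = exp(-1.3994) = 0.2467 m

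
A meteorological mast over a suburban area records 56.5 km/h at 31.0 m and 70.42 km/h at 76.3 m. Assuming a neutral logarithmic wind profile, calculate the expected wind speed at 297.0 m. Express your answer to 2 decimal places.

91.42 km/h

Log law: V ∝ ln(z/z₀). From the pair, with r = V₁/V₂ = 0.80233,
ln z₀ = (ln z₁ − r·ln z₂)/(1 − r) = (3.4340 − 0.80233×4.3347)/0.19767 = -0.2218 → z₀ = 0.8011 m
V₃ = V₁ · ln(z₃/z₀)/ln(z₁/z₀) = 56.5 × 5.9155/3.6558 = 91.4241 km/h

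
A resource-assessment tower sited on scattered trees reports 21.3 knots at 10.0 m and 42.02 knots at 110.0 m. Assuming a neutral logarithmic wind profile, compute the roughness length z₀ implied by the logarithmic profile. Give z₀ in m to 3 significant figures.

z₀ ≈ 0.850 m

Log law: V(z) ∝ ln(z/z₀). With r = V₁/V₂ = 21.3/42.02 = 0.50690,
r · ln(z₂/z₀) = ln(z₁/z₀) ⇒ ln z₀ = (ln z₁ − r·ln z₂)/(1 − r)
ln z₀ = (2.30259 − 0.50690×4.70048) / 0.49310 = -0.1624
z₀ = exp(-0.1624) = 0.8501 m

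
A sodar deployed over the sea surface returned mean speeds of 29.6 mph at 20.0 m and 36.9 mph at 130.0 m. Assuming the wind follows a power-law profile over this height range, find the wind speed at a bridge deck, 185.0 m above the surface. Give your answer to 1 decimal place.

38.5 mph

First find α: α = ln(V₂/V₁)/ln(z₂/z₁) = ln(36.9/29.6)/ln(130.0/20.0) = 0.22044/1.87180 = 0.1178
Extrapolate from 130.0 m to 185.0 m: V₃ = 36.9 × (185.0/130.0)^0.1178 = 36.9 × 1.0424 = 38.4655 mph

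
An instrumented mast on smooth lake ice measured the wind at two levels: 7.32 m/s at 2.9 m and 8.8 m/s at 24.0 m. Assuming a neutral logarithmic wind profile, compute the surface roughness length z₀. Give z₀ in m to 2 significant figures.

z₀ ≈ 0.000084 m

Log law: V(z) ∝ ln(z/z₀). With r = V₁/V₂ = 7.32/8.8 = 0.83182,
r · ln(z₂/z₀) = ln(z₁/z₀) ⇒ ln z₀ = (ln z₁ − r·ln z₂)/(1 − r)
ln z₀ = (1.06471 − 0.83182×3.17805) / 0.16818 = -9.3878
z₀ = exp(-9.3878) = 0.00008374 m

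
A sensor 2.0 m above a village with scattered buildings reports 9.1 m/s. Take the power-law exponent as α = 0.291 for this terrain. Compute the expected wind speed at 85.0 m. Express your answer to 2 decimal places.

Power-law profile: V₂ = V₁ · (z₂/z₁)^α
V₂ = 9.1 × (85.0/2.0)^0.291 = 9.1 × (42.5000)^0.291
    = 9.1 × 2.9776 = 27.0958 m/s

27.10 m/s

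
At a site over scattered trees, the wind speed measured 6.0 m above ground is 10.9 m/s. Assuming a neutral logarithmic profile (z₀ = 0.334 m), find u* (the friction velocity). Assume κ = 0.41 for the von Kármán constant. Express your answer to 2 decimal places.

u* ≈ 1.55 m/s

Log law: V(z) = (u*/κ) · ln(z/z₀) ⇒ u* = κ · V / ln(z/z₀)
u* = 0.41 × 10.9 / ln(6.0/0.334) = 0.41 × 10.9 / 2.8884
   = 4.4690 / 2.8884 = 1.5472 m/s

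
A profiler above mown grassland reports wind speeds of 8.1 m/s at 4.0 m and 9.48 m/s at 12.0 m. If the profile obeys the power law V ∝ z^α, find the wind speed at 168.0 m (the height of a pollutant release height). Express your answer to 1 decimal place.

13.8 m/s

First find α: α = ln(V₂/V₁)/ln(z₂/z₁) = ln(9.48/8.1)/ln(12.0/4.0) = 0.15732/1.09861 = 0.1432
Extrapolate from 12.0 m to 168.0 m: V₃ = 9.48 × (168.0/12.0)^0.1432 = 9.48 × 1.4592 = 13.8335 m/s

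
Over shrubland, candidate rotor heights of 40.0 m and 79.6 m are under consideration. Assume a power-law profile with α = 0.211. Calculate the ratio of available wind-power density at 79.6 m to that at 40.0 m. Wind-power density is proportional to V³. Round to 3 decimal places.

Speed ratio: V_B/V_A = (z_B/z_A)^α = (79.6/40.0)^0.211 = (1.9900)^0.211 = 1.15627
Power-density ratio: P_B/P_A = (V_B/V_A)³ = (1.15627)³ = 1.54587

1.546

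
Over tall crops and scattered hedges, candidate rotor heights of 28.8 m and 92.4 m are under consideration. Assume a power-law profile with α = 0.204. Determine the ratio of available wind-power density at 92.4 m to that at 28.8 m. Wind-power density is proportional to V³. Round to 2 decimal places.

Speed ratio: V_B/V_A = (z_B/z_A)^α = (92.4/28.8)^0.204 = (3.2083)^0.204 = 1.26847
Power-density ratio: P_B/P_A = (V_B/V_A)³ = (1.26847)³ = 2.04100

2.04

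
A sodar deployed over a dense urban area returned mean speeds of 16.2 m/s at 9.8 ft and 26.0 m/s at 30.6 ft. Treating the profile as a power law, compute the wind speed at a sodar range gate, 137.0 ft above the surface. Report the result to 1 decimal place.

48.5 m/s

First find α: α = ln(V₂/V₁)/ln(z₂/z₁) = ln(26.0/16.2)/ln(30.6/9.8) = 0.47309/1.13862 = 0.4155
Extrapolate from 30.6 ft to 137.0 ft: V₃ = 26.0 × (137.0/30.6)^0.4155 = 26.0 × 1.8642 = 48.4683 m/s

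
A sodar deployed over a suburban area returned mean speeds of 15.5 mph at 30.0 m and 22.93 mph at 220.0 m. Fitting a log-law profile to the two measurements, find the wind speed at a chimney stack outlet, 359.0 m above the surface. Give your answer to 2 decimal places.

24.76 mph

Log law: V ∝ ln(z/z₀). From the pair, with r = V₁/V₂ = 0.67597,
ln z₀ = (ln z₁ − r·ln z₂)/(1 − r) = (3.4012 − 0.67597×5.3936)/0.32403 = -0.7553 → z₀ = 0.4699 m
V₃ = V₁ · ln(z₃/z₀)/ln(z₁/z₀) = 15.5 × 6.6386/4.1565 = 24.7561 mph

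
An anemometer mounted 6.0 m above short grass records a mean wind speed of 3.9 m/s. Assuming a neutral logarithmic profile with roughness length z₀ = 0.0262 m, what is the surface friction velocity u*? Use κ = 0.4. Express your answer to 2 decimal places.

Log law: V(z) = (u*/κ) · ln(z/z₀) ⇒ u* = κ · V / ln(z/z₀)
u* = 0.4 × 3.9 / ln(6.0/0.0262) = 0.4 × 3.9 / 5.4338
   = 1.5600 / 5.4338 = 0.2871 m/s

u* ≈ 0.29 m/s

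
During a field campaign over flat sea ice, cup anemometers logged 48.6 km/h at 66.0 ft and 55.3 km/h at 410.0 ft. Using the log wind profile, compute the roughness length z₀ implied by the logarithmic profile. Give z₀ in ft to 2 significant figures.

z₀ ≈ 0.00012 ft

Log law: V(z) ∝ ln(z/z₀). With r = V₁/V₂ = 48.6/55.3 = 0.87884,
r · ln(z₂/z₀) = ln(z₁/z₀) ⇒ ln z₀ = (ln z₁ − r·ln z₂)/(1 − r)
ln z₀ = (4.18965 − 0.87884×6.01616) / 0.12116 = -9.0593
z₀ = exp(-9.0593) = 0.0001163 ft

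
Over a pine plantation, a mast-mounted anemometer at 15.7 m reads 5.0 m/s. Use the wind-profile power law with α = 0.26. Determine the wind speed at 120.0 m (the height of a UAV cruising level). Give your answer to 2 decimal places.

Power-law profile: V₂ = V₁ · (z₂/z₁)^α
V₂ = 5.0 × (120.0/15.7)^0.26 = 5.0 × (7.6433)^0.26
    = 5.0 × 1.6969 = 8.4844 m/s

8.48 m/s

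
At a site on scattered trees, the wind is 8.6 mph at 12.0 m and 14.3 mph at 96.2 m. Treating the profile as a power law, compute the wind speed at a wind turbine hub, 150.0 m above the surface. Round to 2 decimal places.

First find α: α = ln(V₂/V₁)/ln(z₂/z₁) = ln(14.3/8.6)/ln(96.2/12.0) = 0.50850/2.08152 = 0.2443
Extrapolate from 96.2 m to 150.0 m: V₃ = 14.3 × (150.0/96.2)^0.2443 = 14.3 × 1.1146 = 15.9391 mph

15.94 mph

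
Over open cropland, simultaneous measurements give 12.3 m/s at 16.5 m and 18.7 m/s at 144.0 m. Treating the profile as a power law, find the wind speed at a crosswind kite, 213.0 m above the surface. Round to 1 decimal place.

First find α: α = ln(V₂/V₁)/ln(z₂/z₁) = ln(18.7/12.3)/ln(144.0/16.5) = 0.41892/2.16645 = 0.1934
Extrapolate from 144.0 m to 213.0 m: V₃ = 18.7 × (213.0/144.0)^0.1934 = 18.7 × 1.0786 = 20.1705 m/s

20.2 m/s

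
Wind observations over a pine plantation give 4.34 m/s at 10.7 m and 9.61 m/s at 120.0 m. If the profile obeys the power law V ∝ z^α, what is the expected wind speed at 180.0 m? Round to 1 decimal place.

11.0 m/s

First find α: α = ln(V₂/V₁)/ln(z₂/z₁) = ln(9.61/4.34)/ln(120.0/10.7) = 0.79493/2.41725 = 0.3289
Extrapolate from 120.0 m to 180.0 m: V₃ = 9.61 × (180.0/120.0)^0.3289 = 9.61 × 1.1426 = 10.9808 m/s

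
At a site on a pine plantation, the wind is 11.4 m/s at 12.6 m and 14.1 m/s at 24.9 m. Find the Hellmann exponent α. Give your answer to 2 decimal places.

Power law: V₂/V₁ = (z₂/z₁)^α ⇒ α = ln(V₂/V₁) / ln(z₂/z₁)
α = ln(14.1/11.4) / ln(24.9/12.6) = ln(1.2368) / ln(1.9762)
  = 0.21256 / 0.68117 = 0.31205

α ≈ 0.31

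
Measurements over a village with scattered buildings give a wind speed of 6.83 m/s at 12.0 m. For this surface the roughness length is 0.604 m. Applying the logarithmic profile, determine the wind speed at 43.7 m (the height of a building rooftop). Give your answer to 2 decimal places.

Log law: V(z) ∝ ln(z/z₀), so V₂/V₁ = ln(z₂/z₀) / ln(z₁/z₀).
ln(43.7/0.604) = 4.2815, ln(12.0/0.604) = 2.9891
V₂ = 6.83 × 4.2815/2.9891 = 6.83 × 1.4324 = 9.7832 m/s

9.78 m/s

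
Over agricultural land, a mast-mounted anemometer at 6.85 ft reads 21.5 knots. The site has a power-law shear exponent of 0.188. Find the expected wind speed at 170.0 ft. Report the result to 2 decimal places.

Power-law profile: V₂ = V₁ · (z₂/z₁)^α
V₂ = 21.5 × (170.0/6.85)^0.188 = 21.5 × (24.8175)^0.188
    = 21.5 × 1.8290 = 39.3236 knots

39.32 knots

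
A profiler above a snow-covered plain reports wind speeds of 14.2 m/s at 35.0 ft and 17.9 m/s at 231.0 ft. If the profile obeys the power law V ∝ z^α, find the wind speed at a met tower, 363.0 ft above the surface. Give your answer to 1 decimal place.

First find α: α = ln(V₂/V₁)/ln(z₂/z₁) = ln(17.9/14.2)/ln(231.0/35.0) = 0.23156/1.88707 = 0.1227
Extrapolate from 231.0 ft to 363.0 ft: V₃ = 17.9 × (363.0/231.0)^0.1227 = 17.9 × 1.0570 = 18.9208 m/s

18.9 m/s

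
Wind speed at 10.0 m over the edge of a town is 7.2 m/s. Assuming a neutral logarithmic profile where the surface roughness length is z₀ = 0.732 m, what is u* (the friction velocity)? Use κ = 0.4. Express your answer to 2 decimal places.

u* ≈ 1.10 m/s

Log law: V(z) = (u*/κ) · ln(z/z₀) ⇒ u* = κ · V / ln(z/z₀)
u* = 0.4 × 7.2 / ln(10.0/0.732) = 0.4 × 7.2 / 2.6146
   = 2.8800 / 2.6146 = 1.1015 m/s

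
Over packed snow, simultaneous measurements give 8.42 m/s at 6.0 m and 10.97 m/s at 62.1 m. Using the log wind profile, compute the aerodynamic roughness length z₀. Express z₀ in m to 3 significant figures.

z₀ ≈ 0.00267 m

Log law: V(z) ∝ ln(z/z₀). With r = V₁/V₂ = 8.42/10.97 = 0.76755,
r · ln(z₂/z₀) = ln(z₁/z₀) ⇒ ln z₀ = (ln z₁ − r·ln z₂)/(1 − r)
ln z₀ = (1.79176 − 0.76755×4.12875) / 0.23245 = -5.9249
z₀ = exp(-5.9249) = 0.002672 m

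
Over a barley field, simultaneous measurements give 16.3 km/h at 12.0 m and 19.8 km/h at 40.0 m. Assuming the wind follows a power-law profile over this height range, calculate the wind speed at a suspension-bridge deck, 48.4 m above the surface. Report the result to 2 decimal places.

20.42 km/h

First find α: α = ln(V₂/V₁)/ln(z₂/z₁) = ln(19.8/16.3)/ln(40.0/12.0) = 0.19452/1.20397 = 0.1616
Extrapolate from 40.0 m to 48.4 m: V₃ = 19.8 × (48.4/40.0)^0.1616 = 19.8 × 1.0313 = 20.4193 km/h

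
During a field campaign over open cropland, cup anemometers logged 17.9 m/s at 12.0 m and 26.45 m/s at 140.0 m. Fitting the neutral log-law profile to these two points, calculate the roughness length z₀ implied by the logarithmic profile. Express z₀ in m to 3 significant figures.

z₀ ≈ 0.0701 m

Log law: V(z) ∝ ln(z/z₀). With r = V₁/V₂ = 17.9/26.45 = 0.67675,
r · ln(z₂/z₀) = ln(z₁/z₀) ⇒ ln z₀ = (ln z₁ − r·ln z₂)/(1 − r)
ln z₀ = (2.48491 − 0.67675×4.94164) / 0.32325 = -2.6584
z₀ = exp(-2.6584) = 0.07006 m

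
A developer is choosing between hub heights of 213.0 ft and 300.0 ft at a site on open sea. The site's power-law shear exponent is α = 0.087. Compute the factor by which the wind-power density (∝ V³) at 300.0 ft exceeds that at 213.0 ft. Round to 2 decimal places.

1.09

Speed ratio: V_B/V_A = (z_B/z_A)^α = (300.0/213.0)^0.087 = (1.4085)^0.087 = 1.03025
Power-density ratio: P_B/P_A = (V_B/V_A)³ = (1.03025)³ = 1.09351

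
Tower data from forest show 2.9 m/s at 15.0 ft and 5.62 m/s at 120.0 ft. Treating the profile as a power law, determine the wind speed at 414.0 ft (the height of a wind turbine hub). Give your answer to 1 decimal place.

First find α: α = ln(V₂/V₁)/ln(z₂/z₁) = ln(5.62/2.9)/ln(120.0/15.0) = 0.66162/2.07944 = 0.3182
Extrapolate from 120.0 ft to 414.0 ft: V₃ = 5.62 × (414.0/120.0)^0.3182 = 5.62 × 1.4829 = 8.3340 m/s

8.3 m/s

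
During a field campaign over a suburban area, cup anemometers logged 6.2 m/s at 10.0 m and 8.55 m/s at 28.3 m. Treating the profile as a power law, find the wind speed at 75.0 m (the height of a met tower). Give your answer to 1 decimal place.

First find α: α = ln(V₂/V₁)/ln(z₂/z₁) = ln(8.55/6.2)/ln(28.3/10.0) = 0.32138/1.04028 = 0.3089
Extrapolate from 28.3 m to 75.0 m: V₃ = 8.55 × (75.0/28.3)^0.3089 = 8.55 × 1.3513 = 11.5540 m/s

11.6 m/s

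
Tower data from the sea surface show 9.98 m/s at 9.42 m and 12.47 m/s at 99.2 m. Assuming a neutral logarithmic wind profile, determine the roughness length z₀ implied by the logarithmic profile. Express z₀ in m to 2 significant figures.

Log law: V(z) ∝ ln(z/z₀). With r = V₁/V₂ = 9.98/12.47 = 0.80032,
r · ln(z₂/z₀) = ln(z₁/z₀) ⇒ ln z₀ = (ln z₁ − r·ln z₂)/(1 − r)
ln z₀ = (2.24284 − 0.80032×4.59714) / 0.19968 = -7.1933
z₀ = exp(-7.1933) = 0.0007516 m

z₀ ≈ 0.00075 m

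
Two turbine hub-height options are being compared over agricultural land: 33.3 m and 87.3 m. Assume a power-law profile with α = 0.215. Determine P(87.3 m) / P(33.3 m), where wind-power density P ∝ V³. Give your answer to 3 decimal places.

Speed ratio: V_B/V_A = (z_B/z_A)^α = (87.3/33.3)^0.215 = (2.6216)^0.215 = 1.23025
Power-density ratio: P_B/P_A = (V_B/V_A)³ = (1.23025)³ = 1.86199

1.862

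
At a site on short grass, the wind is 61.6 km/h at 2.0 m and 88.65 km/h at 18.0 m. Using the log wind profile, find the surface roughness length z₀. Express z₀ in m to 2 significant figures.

z₀ ≈ 0.013 m

Log law: V(z) ∝ ln(z/z₀). With r = V₁/V₂ = 61.6/88.65 = 0.69487,
r · ln(z₂/z₀) = ln(z₁/z₀) ⇒ ln z₀ = (ln z₁ − r·ln z₂)/(1 − r)
ln z₀ = (0.69315 − 0.69487×2.89037) / 0.30513 = -4.3105
z₀ = exp(-4.3105) = 0.01343 m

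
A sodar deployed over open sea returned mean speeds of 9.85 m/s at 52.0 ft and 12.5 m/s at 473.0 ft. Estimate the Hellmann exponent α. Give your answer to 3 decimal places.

α ≈ 0.108

Power law: V₂/V₁ = (z₂/z₁)^α ⇒ α = ln(V₂/V₁) / ln(z₂/z₁)
α = ln(12.5/9.85) / ln(473.0/52.0) = ln(1.2690) / ln(9.0962)
  = 0.23826 / 2.20785 = 0.10791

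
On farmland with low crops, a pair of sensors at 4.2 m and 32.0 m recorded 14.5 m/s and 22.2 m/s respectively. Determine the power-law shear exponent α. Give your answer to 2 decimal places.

Power law: V₂/V₁ = (z₂/z₁)^α ⇒ α = ln(V₂/V₁) / ln(z₂/z₁)
α = ln(22.2/14.5) / ln(32.0/4.2) = ln(1.5310) / ln(7.6190)
  = 0.42594 / 2.03065 = 0.20976

α ≈ 0.21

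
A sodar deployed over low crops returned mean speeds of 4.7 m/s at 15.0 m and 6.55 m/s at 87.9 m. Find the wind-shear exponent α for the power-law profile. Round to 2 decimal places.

Power law: V₂/V₁ = (z₂/z₁)^α ⇒ α = ln(V₂/V₁) / ln(z₂/z₁)
α = ln(6.55/4.7) / ln(87.9/15.0) = ln(1.3936) / ln(5.8600)
  = 0.33190 / 1.76815 = 0.18771

α ≈ 0.19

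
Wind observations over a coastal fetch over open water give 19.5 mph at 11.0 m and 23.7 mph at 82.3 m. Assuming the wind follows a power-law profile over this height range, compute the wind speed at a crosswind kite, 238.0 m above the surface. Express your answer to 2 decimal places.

First find α: α = ln(V₂/V₁)/ln(z₂/z₁) = ln(23.7/19.5)/ln(82.3/11.0) = 0.19506/2.01248 = 0.0969
Extrapolate from 82.3 m to 238.0 m: V₃ = 23.7 × (238.0/82.3)^0.0969 = 23.7 × 1.1084 = 26.2693 mph

26.27 mph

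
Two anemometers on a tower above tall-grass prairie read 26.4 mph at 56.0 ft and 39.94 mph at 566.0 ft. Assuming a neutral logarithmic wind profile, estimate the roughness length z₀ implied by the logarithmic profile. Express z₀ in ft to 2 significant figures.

z₀ ≈ 0.62 ft

Log law: V(z) ∝ ln(z/z₀). With r = V₁/V₂ = 26.4/39.94 = 0.66099,
r · ln(z₂/z₀) = ln(z₁/z₀) ⇒ ln z₀ = (ln z₁ − r·ln z₂)/(1 − r)
ln z₀ = (4.02535 − 0.66099×6.33859) / 0.33901 = -0.4850
z₀ = exp(-0.4850) = 0.6157 ft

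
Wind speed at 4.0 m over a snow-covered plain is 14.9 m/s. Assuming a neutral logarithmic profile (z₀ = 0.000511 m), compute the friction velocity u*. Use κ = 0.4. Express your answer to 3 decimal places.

u* ≈ 0.665 m/s

Log law: V(z) = (u*/κ) · ln(z/z₀) ⇒ u* = κ · V / ln(z/z₀)
u* = 0.4 × 14.9 / ln(4.0/0.000511) = 0.4 × 14.9 / 8.9654
   = 5.9600 / 8.9654 = 0.6648 m/s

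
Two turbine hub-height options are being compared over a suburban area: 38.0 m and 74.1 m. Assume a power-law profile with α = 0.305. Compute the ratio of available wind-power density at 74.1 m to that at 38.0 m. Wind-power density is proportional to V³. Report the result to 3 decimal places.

Speed ratio: V_B/V_A = (z_B/z_A)^α = (74.1/38.0)^0.305 = (1.9500)^0.305 = 1.22592
Power-density ratio: P_B/P_A = (V_B/V_A)³ = (1.22592)³ = 1.84239

1.842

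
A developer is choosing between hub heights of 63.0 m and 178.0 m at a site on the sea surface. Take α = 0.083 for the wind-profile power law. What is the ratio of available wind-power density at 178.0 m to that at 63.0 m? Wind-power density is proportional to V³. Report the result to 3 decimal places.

Speed ratio: V_B/V_A = (z_B/z_A)^α = (178.0/63.0)^0.083 = (2.8254)^0.083 = 1.09003
Power-density ratio: P_B/P_A = (V_B/V_A)³ = (1.09003)³ = 1.29515

1.295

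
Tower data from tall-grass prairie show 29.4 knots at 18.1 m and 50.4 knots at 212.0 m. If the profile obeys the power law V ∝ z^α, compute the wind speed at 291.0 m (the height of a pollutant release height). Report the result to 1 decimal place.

First find α: α = ln(V₂/V₁)/ln(z₂/z₁) = ln(50.4/29.4)/ln(212.0/18.1) = 0.53900/2.46067 = 0.2190
Extrapolate from 212.0 m to 291.0 m: V₃ = 50.4 × (291.0/212.0)^0.2190 = 50.4 × 1.0718 = 54.0209 knots

54.0 knots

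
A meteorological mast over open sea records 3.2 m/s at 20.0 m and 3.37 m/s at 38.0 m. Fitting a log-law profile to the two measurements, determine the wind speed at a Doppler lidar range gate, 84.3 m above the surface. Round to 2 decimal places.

3.58 m/s

Log law: V ∝ ln(z/z₀). From the pair, with r = V₁/V₂ = 0.94955,
ln z₀ = (ln z₁ − r·ln z₂)/(1 − r) = (2.9957 − 0.94955×3.6376)/0.05045 = -9.0862 → z₀ = 0.0001132 m
V₃ = V₁ · ln(z₃/z₀)/ln(z₁/z₀) = 3.2 × 13.5206/12.0820 = 3.5810 m/s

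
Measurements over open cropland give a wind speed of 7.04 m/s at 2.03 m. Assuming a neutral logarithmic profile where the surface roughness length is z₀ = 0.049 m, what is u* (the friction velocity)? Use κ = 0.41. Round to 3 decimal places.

u* ≈ 0.775 m/s

Log law: V(z) = (u*/κ) · ln(z/z₀) ⇒ u* = κ · V / ln(z/z₀)
u* = 0.41 × 7.04 / ln(2.03/0.049) = 0.41 × 7.04 / 3.7240
   = 2.8864 / 3.7240 = 0.7751 m/s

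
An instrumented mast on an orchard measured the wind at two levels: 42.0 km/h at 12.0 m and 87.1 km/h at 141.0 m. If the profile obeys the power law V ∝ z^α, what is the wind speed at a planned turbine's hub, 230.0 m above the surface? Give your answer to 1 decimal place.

First find α: α = ln(V₂/V₁)/ln(z₂/z₁) = ln(87.1/42.0)/ln(141.0/12.0) = 0.72939/2.46385 = 0.2960
Extrapolate from 141.0 m to 230.0 m: V₃ = 87.1 × (230.0/141.0)^0.2960 = 87.1 × 1.1559 = 100.6765 km/h

100.7 km/h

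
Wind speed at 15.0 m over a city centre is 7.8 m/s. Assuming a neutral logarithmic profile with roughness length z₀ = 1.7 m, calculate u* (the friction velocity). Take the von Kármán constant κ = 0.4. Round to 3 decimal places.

u* ≈ 1.433 m/s

Log law: V(z) = (u*/κ) · ln(z/z₀) ⇒ u* = κ · V / ln(z/z₀)
u* = 0.4 × 7.8 / ln(15.0/1.7) = 0.4 × 7.8 / 2.1774
   = 3.1200 / 2.1774 = 1.4329 m/s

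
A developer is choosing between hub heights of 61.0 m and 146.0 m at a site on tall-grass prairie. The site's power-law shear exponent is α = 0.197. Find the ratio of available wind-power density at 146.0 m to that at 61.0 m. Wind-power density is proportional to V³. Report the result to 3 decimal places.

Speed ratio: V_B/V_A = (z_B/z_A)^α = (146.0/61.0)^0.197 = (2.3934)^0.197 = 1.18759
Power-density ratio: P_B/P_A = (V_B/V_A)³ = (1.18759)³ = 1.67495

1.675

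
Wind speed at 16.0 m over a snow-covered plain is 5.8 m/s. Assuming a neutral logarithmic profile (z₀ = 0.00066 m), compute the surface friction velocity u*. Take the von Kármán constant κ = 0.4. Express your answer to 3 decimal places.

u* ≈ 0.230 m/s

Log law: V(z) = (u*/κ) · ln(z/z₀) ⇒ u* = κ · V / ln(z/z₀)
u* = 0.4 × 5.8 / ln(16.0/0.00066) = 0.4 × 5.8 / 10.0959
   = 2.3200 / 10.0959 = 0.2298 m/s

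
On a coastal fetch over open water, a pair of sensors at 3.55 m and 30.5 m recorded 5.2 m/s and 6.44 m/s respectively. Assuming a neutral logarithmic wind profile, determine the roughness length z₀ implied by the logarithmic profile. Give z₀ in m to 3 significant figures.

Log law: V(z) ∝ ln(z/z₀). With r = V₁/V₂ = 5.2/6.44 = 0.80745,
r · ln(z₂/z₀) = ln(z₁/z₀) ⇒ ln z₀ = (ln z₁ − r·ln z₂)/(1 − r)
ln z₀ = (1.26695 − 0.80745×3.41773) / 0.19255 = -7.7524
z₀ = exp(-7.7524) = 0.0004297 m

z₀ ≈ 0.000430 m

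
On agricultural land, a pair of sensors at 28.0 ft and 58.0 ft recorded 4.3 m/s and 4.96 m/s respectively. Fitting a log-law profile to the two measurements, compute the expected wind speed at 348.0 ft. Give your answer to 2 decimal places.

6.58 m/s

Log law: V ∝ ln(z/z₀). From the pair, with r = V₁/V₂ = 0.86694,
ln z₀ = (ln z₁ − r·ln z₂)/(1 − r) = (3.3322 − 0.86694×4.0604)/0.13306 = -1.4124 → z₀ = 0.2436 ft
V₃ = V₁ · ln(z₃/z₀)/ln(z₁/z₀) = 4.3 × 7.2646/4.7446 = 6.5839 m/s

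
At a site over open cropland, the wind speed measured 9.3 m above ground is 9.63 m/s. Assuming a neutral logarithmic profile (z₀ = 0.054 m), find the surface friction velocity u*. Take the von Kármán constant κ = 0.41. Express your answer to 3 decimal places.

Log law: V(z) = (u*/κ) · ln(z/z₀) ⇒ u* = κ · V / ln(z/z₀)
u* = 0.41 × 9.63 / ln(9.3/0.054) = 0.41 × 9.63 / 5.1488
   = 3.9483 / 5.1488 = 0.7668 m/s

u* ≈ 0.767 m/s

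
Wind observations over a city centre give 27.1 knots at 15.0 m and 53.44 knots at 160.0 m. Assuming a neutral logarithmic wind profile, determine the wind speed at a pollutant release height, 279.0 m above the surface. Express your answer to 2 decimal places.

Log law: V ∝ ln(z/z₀). From the pair, with r = V₁/V₂ = 0.50711,
ln z₀ = (ln z₁ − r·ln z₂)/(1 − r) = (2.7081 − 0.50711×5.0752)/0.49289 = 0.2726 → z₀ = 1.313 m
V₃ = V₁ · ln(z₃/z₀)/ln(z₁/z₀) = 27.1 × 5.3586/2.4354 = 59.6273 knots

59.63 knots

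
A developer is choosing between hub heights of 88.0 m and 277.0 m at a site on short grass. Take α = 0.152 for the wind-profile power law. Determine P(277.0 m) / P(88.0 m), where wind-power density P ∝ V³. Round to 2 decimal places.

Speed ratio: V_B/V_A = (z_B/z_A)^α = (277.0/88.0)^0.152 = (3.1477)^0.152 = 1.19041
Power-density ratio: P_B/P_A = (V_B/V_A)³ = (1.19041)³ = 1.68689

1.69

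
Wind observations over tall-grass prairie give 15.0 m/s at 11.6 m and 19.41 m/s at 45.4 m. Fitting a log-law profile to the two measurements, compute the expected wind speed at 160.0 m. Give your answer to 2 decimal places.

Log law: V ∝ ln(z/z₀). From the pair, with r = V₁/V₂ = 0.77280,
ln z₀ = (ln z₁ − r·ln z₂)/(1 − r) = (2.4510 − 0.77280×3.8155)/0.22720 = -2.1902 → z₀ = 0.1119 m
V₃ = V₁ · ln(z₃/z₀)/ln(z₁/z₀) = 15.0 × 7.2653/4.6412 = 23.4811 m/s

23.48 m/s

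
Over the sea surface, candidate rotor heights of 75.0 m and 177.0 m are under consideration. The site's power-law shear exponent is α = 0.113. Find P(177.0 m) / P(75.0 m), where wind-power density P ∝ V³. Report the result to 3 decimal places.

Speed ratio: V_B/V_A = (z_B/z_A)^α = (177.0/75.0)^0.113 = (2.3600)^0.113 = 1.10189
Power-density ratio: P_B/P_A = (V_B/V_A)³ = (1.10189)³ = 1.33788

1.338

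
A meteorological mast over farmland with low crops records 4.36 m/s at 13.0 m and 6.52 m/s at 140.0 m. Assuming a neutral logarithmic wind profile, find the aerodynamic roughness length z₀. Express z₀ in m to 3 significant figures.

Log law: V(z) ∝ ln(z/z₀). With r = V₁/V₂ = 4.36/6.52 = 0.66871,
r · ln(z₂/z₀) = ln(z₁/z₀) ⇒ ln z₀ = (ln z₁ − r·ln z₂)/(1 − r)
ln z₀ = (2.56495 − 0.66871×4.94164) / 0.33129 = -2.2324
z₀ = exp(-2.2324) = 0.1073 m

z₀ ≈ 0.107 m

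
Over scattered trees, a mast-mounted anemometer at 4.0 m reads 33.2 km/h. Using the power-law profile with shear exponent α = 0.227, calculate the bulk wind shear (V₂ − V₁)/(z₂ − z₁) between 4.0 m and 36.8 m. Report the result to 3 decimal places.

Power law: V₂ = V₁ · (z₂/z₁)^α = 33.2 × (9.2000)^0.227 = 54.9437 km/h
ΔV/Δz = (54.9437 − 33.2)/(36.8 − 4.0) = 21.7437/32.8000 = 0.66292 km/h/m

0.663 km/h/m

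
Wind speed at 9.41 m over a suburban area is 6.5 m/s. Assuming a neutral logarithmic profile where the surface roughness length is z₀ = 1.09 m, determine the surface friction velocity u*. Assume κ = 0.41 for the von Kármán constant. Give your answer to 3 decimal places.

Log law: V(z) = (u*/κ) · ln(z/z₀) ⇒ u* = κ · V / ln(z/z₀)
u* = 0.41 × 6.5 / ln(9.41/1.09) = 0.41 × 6.5 / 2.1556
   = 2.6650 / 2.1556 = 1.2363 m/s

u* ≈ 1.236 m/s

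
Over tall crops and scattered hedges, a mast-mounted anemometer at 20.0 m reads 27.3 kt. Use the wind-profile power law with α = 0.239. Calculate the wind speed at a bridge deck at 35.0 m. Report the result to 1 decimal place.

Power-law profile: V₂ = V₁ · (z₂/z₁)^α
V₂ = 27.3 × (35.0/20.0)^0.239 = 27.3 × (1.7500)^0.239
    = 27.3 × 1.1431 = 31.2068 kt

31.2 kt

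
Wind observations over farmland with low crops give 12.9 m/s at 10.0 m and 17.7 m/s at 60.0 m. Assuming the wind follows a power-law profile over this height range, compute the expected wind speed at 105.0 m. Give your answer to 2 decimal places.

19.54 m/s

First find α: α = ln(V₂/V₁)/ln(z₂/z₁) = ln(17.7/12.9)/ln(60.0/10.0) = 0.31634/1.79176 = 0.1766
Extrapolate from 60.0 m to 105.0 m: V₃ = 17.7 × (105.0/60.0)^0.1766 = 17.7 × 1.1038 = 19.5381 m/s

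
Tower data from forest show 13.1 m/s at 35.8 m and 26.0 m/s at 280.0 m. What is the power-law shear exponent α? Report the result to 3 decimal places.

Power law: V₂/V₁ = (z₂/z₁)^α ⇒ α = ln(V₂/V₁) / ln(z₂/z₁)
α = ln(26.0/13.1) / ln(280.0/35.8) = ln(1.9847) / ln(7.8212)
  = 0.68548 / 2.05684 = 0.33327

α ≈ 0.333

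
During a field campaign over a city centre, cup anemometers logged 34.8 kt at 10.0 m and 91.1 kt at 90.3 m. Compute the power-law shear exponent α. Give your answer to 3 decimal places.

α ≈ 0.437

Power law: V₂/V₁ = (z₂/z₁)^α ⇒ α = ln(V₂/V₁) / ln(z₂/z₁)
α = ln(91.1/34.8) / ln(90.3/10.0) = ln(2.6178) / ln(9.0300)
  = 0.96234 / 2.20055 = 0.43732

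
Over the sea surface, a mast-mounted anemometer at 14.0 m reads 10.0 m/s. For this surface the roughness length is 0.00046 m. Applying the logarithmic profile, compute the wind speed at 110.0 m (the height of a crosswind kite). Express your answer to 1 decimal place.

Log law: V(z) ∝ ln(z/z₀), so V₂/V₁ = ln(z₂/z₀) / ln(z₁/z₀).
ln(110.0/0.00046) = 12.3848, ln(14.0/0.00046) = 10.3233
V₂ = 10.0 × 12.3848/10.3233 = 10.0 × 1.1997 = 11.9969 m/s

12.0 m/s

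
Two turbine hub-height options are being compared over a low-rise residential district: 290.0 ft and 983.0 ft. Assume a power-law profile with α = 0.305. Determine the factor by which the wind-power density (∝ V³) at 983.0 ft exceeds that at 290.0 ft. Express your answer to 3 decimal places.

3.056

Speed ratio: V_B/V_A = (z_B/z_A)^α = (983.0/290.0)^0.305 = (3.3897)^0.305 = 1.45110
Power-density ratio: P_B/P_A = (V_B/V_A)³ = (1.45110)³ = 3.05557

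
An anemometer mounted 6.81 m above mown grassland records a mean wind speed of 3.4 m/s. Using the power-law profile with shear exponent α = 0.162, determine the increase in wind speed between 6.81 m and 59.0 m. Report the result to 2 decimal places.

1.42 m/s

Power law: V₂ = V₁ · (z₂/z₁)^α = 3.4 × (8.6637)^0.162 = 4.8238 m/s
ΔV = 4.8238 − 3.4 = 1.4238 m/s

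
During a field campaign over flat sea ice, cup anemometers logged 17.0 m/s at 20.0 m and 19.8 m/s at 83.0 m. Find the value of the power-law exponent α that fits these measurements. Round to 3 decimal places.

α ≈ 0.107

Power law: V₂/V₁ = (z₂/z₁)^α ⇒ α = ln(V₂/V₁) / ln(z₂/z₁)
α = ln(19.8/17.0) / ln(83.0/20.0) = ln(1.1647) / ln(4.1500)
  = 0.15247 / 1.42311 = 0.10714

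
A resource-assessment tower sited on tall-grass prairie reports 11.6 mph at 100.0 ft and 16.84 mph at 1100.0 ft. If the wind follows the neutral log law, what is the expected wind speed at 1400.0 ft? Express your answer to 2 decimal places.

17.37 mph

Log law: V ∝ ln(z/z₀). From the pair, with r = V₁/V₂ = 0.68884,
ln z₀ = (ln z₁ − r·ln z₂)/(1 − r) = (4.6052 − 0.68884×7.0031)/0.31116 = -0.7031 → z₀ = 0.4950 ft
V₃ = V₁ · ln(z₃/z₀)/ln(z₁/z₀) = 11.6 × 7.9474/5.3083 = 17.3670 mph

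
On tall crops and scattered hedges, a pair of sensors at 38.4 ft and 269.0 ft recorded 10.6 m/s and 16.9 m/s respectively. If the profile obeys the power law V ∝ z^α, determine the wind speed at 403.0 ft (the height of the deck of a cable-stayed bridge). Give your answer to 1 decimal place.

18.6 m/s

First find α: α = ln(V₂/V₁)/ln(z₂/z₁) = ln(16.9/10.6)/ln(269.0/38.4) = 0.46646/1.94665 = 0.2396
Extrapolate from 269.0 ft to 403.0 ft: V₃ = 16.9 × (403.0/269.0)^0.2396 = 16.9 × 1.1017 = 18.6189 m/s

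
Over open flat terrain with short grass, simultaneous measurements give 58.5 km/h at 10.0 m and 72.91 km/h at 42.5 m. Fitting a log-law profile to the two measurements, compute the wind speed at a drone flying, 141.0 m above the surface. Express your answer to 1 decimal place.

Log law: V ∝ ln(z/z₀). From the pair, with r = V₁/V₂ = 0.80236,
ln z₀ = (ln z₁ − r·ln z₂)/(1 − r) = (2.3026 − 0.80236×3.7495)/0.19764 = -3.5714 → z₀ = 0.02812 m
V₃ = V₁ · ln(z₃/z₀)/ln(z₁/z₀) = 58.5 × 8.5202/5.8740 = 84.8535 km/h

84.9 km/h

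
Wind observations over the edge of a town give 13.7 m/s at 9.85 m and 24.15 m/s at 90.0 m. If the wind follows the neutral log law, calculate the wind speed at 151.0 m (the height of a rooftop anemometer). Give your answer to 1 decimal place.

26.6 m/s

Log law: V ∝ ln(z/z₀). From the pair, with r = V₁/V₂ = 0.56729,
ln z₀ = (ln z₁ − r·ln z₂)/(1 − r) = (2.2875 − 0.56729×4.4998)/0.43271 = -0.6129 → z₀ = 0.5418 m
V₃ = V₁ · ln(z₃/z₀)/ln(z₁/z₀) = 13.7 × 5.6302/2.9004 = 26.5943 m/s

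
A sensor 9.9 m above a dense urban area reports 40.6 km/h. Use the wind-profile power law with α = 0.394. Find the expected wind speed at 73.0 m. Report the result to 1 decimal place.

Power-law profile: V₂ = V₁ · (z₂/z₁)^α
V₂ = 40.6 × (73.0/9.9)^0.394 = 40.6 × (7.3737)^0.394
    = 40.6 × 2.1972 = 89.2062 km/h

89.2 km/h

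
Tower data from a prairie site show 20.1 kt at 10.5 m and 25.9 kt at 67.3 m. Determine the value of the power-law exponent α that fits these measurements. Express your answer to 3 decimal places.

Power law: V₂/V₁ = (z₂/z₁)^α ⇒ α = ln(V₂/V₁) / ln(z₂/z₁)
α = ln(25.9/20.1) / ln(67.3/10.5) = ln(1.2886) / ln(6.4095)
  = 0.25352 / 1.85778 = 0.13647

α ≈ 0.136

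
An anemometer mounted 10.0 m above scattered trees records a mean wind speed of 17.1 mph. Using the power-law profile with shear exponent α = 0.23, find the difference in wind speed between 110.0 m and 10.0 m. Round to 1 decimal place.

Power law: V₂ = V₁ · (z₂/z₁)^α = 17.1 × (11.0000)^0.23 = 29.6836 mph
ΔV = 29.6836 − 17.1 = 12.5836 mph

12.6 mph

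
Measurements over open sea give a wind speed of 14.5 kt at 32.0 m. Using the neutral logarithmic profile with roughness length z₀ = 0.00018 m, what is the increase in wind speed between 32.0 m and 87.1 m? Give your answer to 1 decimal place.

1.2 kt

Log law: V₂ = V₁ · ln(z₂/z₀)/ln(z₁/z₀) = 14.5 × 13.0896/12.0883 = 15.7011 kt
ΔV = 15.7011 − 14.5 = 1.2011 kt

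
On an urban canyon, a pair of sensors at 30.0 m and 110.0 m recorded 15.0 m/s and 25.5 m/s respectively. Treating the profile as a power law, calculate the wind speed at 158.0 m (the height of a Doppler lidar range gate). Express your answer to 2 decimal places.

First find α: α = ln(V₂/V₁)/ln(z₂/z₁) = ln(25.5/15.0)/ln(110.0/30.0) = 0.53063/1.29928 = 0.4084
Extrapolate from 110.0 m to 158.0 m: V₃ = 25.5 × (158.0/110.0)^0.4084 = 25.5 × 1.1594 = 29.5643 m/s

29.56 m/s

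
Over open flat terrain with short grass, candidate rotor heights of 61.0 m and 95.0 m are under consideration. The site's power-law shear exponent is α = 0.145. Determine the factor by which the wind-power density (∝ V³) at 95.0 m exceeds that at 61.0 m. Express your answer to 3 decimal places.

Speed ratio: V_B/V_A = (z_B/z_A)^α = (95.0/61.0)^0.145 = (1.5574)^0.145 = 1.06634
Power-density ratio: P_B/P_A = (V_B/V_A)³ = (1.06634)³ = 1.21253

1.213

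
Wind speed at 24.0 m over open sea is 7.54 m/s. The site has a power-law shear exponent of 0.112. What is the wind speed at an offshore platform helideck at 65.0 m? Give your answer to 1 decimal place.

8.4 m/s

Power-law profile: V₂ = V₁ · (z₂/z₁)^α
V₂ = 7.54 × (65.0/24.0)^0.112 = 7.54 × (2.7083)^0.112
    = 7.54 × 1.1181 = 8.4301 m/s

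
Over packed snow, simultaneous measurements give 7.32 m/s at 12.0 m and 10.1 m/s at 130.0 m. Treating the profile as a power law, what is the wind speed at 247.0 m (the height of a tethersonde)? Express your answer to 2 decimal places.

11.02 m/s

First find α: α = ln(V₂/V₁)/ln(z₂/z₁) = ln(10.1/7.32)/ln(130.0/12.0) = 0.32193/2.38263 = 0.1351
Extrapolate from 130.0 m to 247.0 m: V₃ = 10.1 × (247.0/130.0)^0.1351 = 10.1 × 1.0906 = 11.0150 m/s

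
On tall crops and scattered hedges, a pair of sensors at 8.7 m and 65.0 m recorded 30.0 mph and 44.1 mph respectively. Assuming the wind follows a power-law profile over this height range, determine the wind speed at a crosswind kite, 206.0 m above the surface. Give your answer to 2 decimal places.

55.01 mph

First find α: α = ln(V₂/V₁)/ln(z₂/z₁) = ln(44.1/30.0)/ln(65.0/8.7) = 0.38526/2.01106 = 0.1916
Extrapolate from 65.0 m to 206.0 m: V₃ = 44.1 × (206.0/65.0)^0.1916 = 44.1 × 1.2473 = 55.0056 mph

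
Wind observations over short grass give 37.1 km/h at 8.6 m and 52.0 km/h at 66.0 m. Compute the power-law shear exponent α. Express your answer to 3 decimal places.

α ≈ 0.166

Power law: V₂/V₁ = (z₂/z₁)^α ⇒ α = ln(V₂/V₁) / ln(z₂/z₁)
α = ln(52.0/37.1) / ln(66.0/8.6) = ln(1.4016) / ln(7.6744)
  = 0.33763 / 2.03789 = 0.16567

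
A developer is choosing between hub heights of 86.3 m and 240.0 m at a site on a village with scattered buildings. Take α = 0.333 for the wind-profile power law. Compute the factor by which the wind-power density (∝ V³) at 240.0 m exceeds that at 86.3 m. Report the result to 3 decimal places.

2.778

Speed ratio: V_B/V_A = (z_B/z_A)^α = (240.0/86.3)^0.333 = (2.7810)^0.333 = 1.40578
Power-density ratio: P_B/P_A = (V_B/V_A)³ = (1.40578)³ = 2.77815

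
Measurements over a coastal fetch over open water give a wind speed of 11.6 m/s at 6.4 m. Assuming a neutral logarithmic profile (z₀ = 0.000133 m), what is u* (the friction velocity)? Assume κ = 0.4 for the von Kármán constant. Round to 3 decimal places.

u* ≈ 0.430 m/s

Log law: V(z) = (u*/κ) · ln(z/z₀) ⇒ u* = κ · V / ln(z/z₀)
u* = 0.4 × 11.6 / ln(6.4/0.000133) = 0.4 × 11.6 / 10.7815
   = 4.6400 / 10.7815 = 0.4304 m/s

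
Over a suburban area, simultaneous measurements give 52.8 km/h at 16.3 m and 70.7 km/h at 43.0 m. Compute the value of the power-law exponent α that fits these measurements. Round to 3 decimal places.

α ≈ 0.301

Power law: V₂/V₁ = (z₂/z₁)^α ⇒ α = ln(V₂/V₁) / ln(z₂/z₁)
α = ln(70.7/52.8) / ln(43.0/16.3) = ln(1.3390) / ln(2.6380)
  = 0.29193 / 0.97004 = 0.30095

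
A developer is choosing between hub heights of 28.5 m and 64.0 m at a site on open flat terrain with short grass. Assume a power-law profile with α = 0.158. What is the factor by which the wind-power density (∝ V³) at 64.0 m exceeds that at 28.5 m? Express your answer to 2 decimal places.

1.47

Speed ratio: V_B/V_A = (z_B/z_A)^α = (64.0/28.5)^0.158 = (2.2456)^0.158 = 1.13635
Power-density ratio: P_B/P_A = (V_B/V_A)³ = (1.13635)³ = 1.46735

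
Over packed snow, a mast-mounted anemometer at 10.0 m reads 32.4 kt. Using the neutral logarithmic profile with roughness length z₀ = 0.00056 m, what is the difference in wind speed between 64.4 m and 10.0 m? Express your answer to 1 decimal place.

Log law: V₂ = V₁ · ln(z₂/z₀)/ln(z₁/z₀) = 32.4 × 11.6527/9.7902 = 38.5639 kt
ΔV = 38.5639 − 32.4 = 6.1639 kt

6.2 kt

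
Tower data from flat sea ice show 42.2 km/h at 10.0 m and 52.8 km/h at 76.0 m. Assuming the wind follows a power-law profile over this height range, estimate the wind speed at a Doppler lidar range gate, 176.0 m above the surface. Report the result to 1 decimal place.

First find α: α = ln(V₂/V₁)/ln(z₂/z₁) = ln(52.8/42.2)/ln(76.0/10.0) = 0.22409/2.02815 = 0.1105
Extrapolate from 76.0 m to 176.0 m: V₃ = 52.8 × (176.0/76.0)^0.1105 = 52.8 × 1.0972 = 57.9335 km/h

57.9 km/h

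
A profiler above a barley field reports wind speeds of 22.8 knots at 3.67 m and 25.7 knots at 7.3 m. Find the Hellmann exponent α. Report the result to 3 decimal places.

Power law: V₂/V₁ = (z₂/z₁)^α ⇒ α = ln(V₂/V₁) / ln(z₂/z₁)
α = ln(25.7/22.8) / ln(7.3/3.67) = ln(1.1272) / ln(1.9891)
  = 0.11973 / 0.68768 = 0.17411

α ≈ 0.174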